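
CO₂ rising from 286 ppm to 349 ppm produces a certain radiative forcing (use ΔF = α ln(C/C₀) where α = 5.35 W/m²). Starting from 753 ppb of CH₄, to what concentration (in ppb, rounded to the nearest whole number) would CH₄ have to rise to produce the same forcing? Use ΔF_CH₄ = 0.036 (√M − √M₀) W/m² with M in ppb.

CO₂ forcing: 5.35 × ln(349/286) = 5.35 × 0.199080 = 1.06508 W/m².
Set 0.036(√M − √753) = 1.06508: √M = 1.06508/0.036 + √753 = 29.5856 + 27.4408 = 57.0264.
M = (57.0264)² = 3252.01 ppb.

M ≈ 3252 ppb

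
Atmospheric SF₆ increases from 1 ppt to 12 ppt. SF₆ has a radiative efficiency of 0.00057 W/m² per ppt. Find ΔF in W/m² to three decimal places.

ΔF = 0.006 W/m²

SF₆: ΔF = 0.00057 × (12 − 1) = 0.00057 × 11 = 0.0063 W/m².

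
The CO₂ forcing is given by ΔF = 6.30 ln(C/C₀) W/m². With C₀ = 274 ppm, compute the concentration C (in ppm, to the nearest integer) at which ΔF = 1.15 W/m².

C ≈ 329 ppm

Set 6.30 ln(C/274) = 1.15, so ln(C/274) = 1.15/6.30 = 0.18254.
Then C/274 = e^0.18254 = 1.20026, giving C = 274 × 1.20026 = 328.87 ppm.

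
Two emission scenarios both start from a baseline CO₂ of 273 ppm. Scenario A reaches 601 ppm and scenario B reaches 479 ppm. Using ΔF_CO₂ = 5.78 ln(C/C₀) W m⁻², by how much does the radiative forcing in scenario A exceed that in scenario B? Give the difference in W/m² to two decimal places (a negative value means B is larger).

ΔF_A = 5.78 ln(601/273) = 5.78 × 0.78912 = 4.5611 W/m².
ΔF_B = 5.78 ln(479/273) = 5.78 × 0.56223 = 3.2497 W/m².
Difference: 4.5611 − 3.2497 = 1.3114 W/m².

ΔF_A − ΔF_B = 1.31 W/m²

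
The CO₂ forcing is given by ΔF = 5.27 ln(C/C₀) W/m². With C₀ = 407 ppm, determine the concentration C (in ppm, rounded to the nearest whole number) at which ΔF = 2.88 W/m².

Set 5.27 ln(C/407) = 2.88, so ln(C/407) = 2.88/5.27 = 0.54649.
Then C/407 = e^0.54649 = 1.72718, giving C = 407 × 1.72718 = 702.96 ppm.

C ≈ 703 ppm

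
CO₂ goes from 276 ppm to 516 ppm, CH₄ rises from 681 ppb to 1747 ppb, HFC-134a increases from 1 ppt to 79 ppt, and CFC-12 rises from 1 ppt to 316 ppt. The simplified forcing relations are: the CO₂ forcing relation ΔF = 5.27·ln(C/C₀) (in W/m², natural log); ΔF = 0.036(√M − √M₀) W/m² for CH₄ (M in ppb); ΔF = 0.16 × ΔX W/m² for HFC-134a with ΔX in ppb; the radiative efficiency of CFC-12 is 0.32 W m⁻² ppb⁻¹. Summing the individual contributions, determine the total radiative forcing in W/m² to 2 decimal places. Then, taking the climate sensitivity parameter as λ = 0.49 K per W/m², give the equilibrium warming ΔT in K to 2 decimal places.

ΔF = 3.98 W/m²; ΔT = 1.95 K

CO₂: 5.27 × ln(516/276) = 5.27 × ln(1.86957) = 5.27 × 0.62571 = 3.2975 W/m².
CH₄: 0.036 × (√1747 − √681) = 0.036 × (41.7971 − 26.0960) = 0.036 × 15.7011 = 0.5652 W/m².
HFC-134a: Δ = 79 − 1 = 78 ppt = 0.078 ppb; ΔF = 0.16 × 0.078 = 0.0125 W/m².
CFC-12: Δ = 316 − 1 = 315 ppt = 0.315 ppb; ΔF = 0.32 × 0.315 = 0.1008 W/m².
Total ΔF = 3.2975 + 0.5652 + 0.0125 + 0.1008 = 3.9760 W/m².
ΔT = λ ΔF = 0.49 × 3.98 = 1.9502 K.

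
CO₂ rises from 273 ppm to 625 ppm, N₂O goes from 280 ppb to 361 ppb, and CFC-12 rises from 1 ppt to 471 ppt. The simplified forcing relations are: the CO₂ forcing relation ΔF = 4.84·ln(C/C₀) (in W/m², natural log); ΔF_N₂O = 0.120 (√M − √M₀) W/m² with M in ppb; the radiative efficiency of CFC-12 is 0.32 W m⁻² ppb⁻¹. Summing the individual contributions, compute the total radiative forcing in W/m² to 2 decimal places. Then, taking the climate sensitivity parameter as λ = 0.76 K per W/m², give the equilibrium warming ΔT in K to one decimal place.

ΔF = 4.43 W/m²; ΔT = 3.4 K

CO₂: 4.84 × ln(625/273) = 4.84 × ln(2.28938) = 4.84 × 0.82828 = 4.0089 W/m².
N₂O: 0.120 × (√361 − √280) = 0.120 × (19.0000 − 16.7332) = 0.120 × 2.2668 = 0.2720 W/m².
CFC-12: Δ = 471 − 1 = 470 ppt = 0.470 ppb; ΔF = 0.32 × 0.470 = 0.1504 W/m².
Total ΔF = 4.0089 + 0.2720 + 0.1504 = 4.4313 W/m².
ΔT = λ ΔF = 0.76 × 4.43 = 3.3668 K.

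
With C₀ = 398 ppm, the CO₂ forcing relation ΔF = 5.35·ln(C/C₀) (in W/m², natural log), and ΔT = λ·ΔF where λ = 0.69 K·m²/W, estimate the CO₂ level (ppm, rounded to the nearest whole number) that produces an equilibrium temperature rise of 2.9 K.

Required forcing: ΔF = ΔT/λ = 2.9/0.69 = 4.2029 W/m².
Then ln(C/398) = ΔF/5.35 = 4.2029/5.35 = 0.78559.
So C = 398 × e^0.78559 = 398 × 2.19370 = 873.09 ppm.

C ≈ 873 ppm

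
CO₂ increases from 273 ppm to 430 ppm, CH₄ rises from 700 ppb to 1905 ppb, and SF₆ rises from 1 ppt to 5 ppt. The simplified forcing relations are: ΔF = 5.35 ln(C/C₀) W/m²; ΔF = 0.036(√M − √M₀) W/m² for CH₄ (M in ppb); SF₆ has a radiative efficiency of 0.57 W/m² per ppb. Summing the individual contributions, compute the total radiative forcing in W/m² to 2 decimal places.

ΔF = 3.05 W/m²

CO₂: 5.35 × ln(430/273) = 5.35 × ln(1.57509) = 5.35 × 0.45431 = 2.4306 W/m².
CH₄: 0.036 × (√1905 − √700) = 0.036 × (43.6463 − 26.4575) = 0.036 × 17.1888 = 0.6188 W/m².
SF₆: Δ = 5 − 1 = 4 ppt = 0.004 ppb; ΔF = 0.57 × 0.004 = 0.0023 W/m².
Total ΔF = 2.4306 + 0.6188 + 0.0023 = 3.0517 W/m².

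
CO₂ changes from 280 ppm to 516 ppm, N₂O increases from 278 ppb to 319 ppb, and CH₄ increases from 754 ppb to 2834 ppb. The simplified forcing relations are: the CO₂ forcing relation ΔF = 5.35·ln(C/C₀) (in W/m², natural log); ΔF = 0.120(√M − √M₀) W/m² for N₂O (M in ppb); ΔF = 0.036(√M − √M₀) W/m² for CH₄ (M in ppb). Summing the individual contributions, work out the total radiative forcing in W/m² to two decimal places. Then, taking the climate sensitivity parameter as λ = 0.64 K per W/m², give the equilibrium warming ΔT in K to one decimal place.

CO₂: 5.35 × ln(516/280) = 5.35 × ln(1.84286) = 5.35 × 0.61132 = 3.2706 W/m².
N₂O: 0.120 × (√319 − √278) = 0.120 × (17.8606 − 16.6733) = 0.120 × 1.1873 = 0.1425 W/m².
CH₄: 0.036 × (√2834 − √754) = 0.036 × (53.2353 − 27.4591) = 0.036 × 25.7762 = 0.9279 W/m².
Total ΔF = 3.2706 + 0.1425 + 0.9279 = 4.3410 W/m².
ΔT = λ ΔF = 0.64 × 4.34 = 2.7776 K.

ΔF = 4.34 W/m²; ΔT = 2.8 K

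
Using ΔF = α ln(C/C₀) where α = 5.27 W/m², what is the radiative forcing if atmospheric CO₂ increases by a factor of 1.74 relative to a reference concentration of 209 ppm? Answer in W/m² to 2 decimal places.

ΔF = 2.92 W/m²

ΔF = 5.27 × ln(1.74) = 5.27 × 0.55389 = 2.9190 W/m².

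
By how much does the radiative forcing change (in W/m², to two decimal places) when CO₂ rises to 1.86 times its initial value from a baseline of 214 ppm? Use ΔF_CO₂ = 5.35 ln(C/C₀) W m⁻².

ΔF = 5.35 × ln(1.86) = 5.35 × 0.62058 = 3.3201 W/m².

ΔF = 3.32 W/m²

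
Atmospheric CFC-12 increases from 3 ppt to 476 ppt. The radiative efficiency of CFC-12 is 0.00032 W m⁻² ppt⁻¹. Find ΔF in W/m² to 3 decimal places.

ΔF = 0.151 W/m²

CFC-12: ΔF = 0.00032 × (476 − 3) = 0.00032 × 473 = 0.1514 W/m².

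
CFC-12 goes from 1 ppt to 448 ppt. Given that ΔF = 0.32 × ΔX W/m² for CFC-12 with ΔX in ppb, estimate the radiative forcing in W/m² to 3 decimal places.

ΔF = 0.143 W/m²

CFC-12: Δ = 448 − 1 = 447 ppt = 0.447 ppb; ΔF = 0.32 × 0.447 = 0.1430 W/m².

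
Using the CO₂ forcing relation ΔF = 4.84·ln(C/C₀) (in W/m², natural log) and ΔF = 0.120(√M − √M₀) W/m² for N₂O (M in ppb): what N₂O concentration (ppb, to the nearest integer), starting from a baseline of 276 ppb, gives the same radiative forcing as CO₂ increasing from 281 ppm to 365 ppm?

M ≈ 738 ppb

CO₂ forcing: 4.84 × ln(365/281) = 4.84 × 0.261543 = 1.26587 W/m².
Set 0.120(√M − √276) = 1.26587: √M = 1.26587/0.120 + √276 = 10.5489 + 16.6132 = 27.1621.
M = (27.1621)² = 737.78 ppb.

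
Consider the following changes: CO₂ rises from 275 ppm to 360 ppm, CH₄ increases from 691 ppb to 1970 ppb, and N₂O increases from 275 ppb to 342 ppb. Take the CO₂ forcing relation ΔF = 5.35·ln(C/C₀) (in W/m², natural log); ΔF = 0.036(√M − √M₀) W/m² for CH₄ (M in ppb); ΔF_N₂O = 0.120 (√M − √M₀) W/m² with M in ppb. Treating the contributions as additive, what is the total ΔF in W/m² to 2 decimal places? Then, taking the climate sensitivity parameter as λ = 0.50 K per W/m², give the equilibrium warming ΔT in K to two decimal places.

ΔF = 2.32 W/m²; ΔT = 1.16 K

CO₂: 5.35 × ln(360/275) = 5.35 × ln(1.30909) = 5.35 × 0.26933 = 1.4409 W/m².
CH₄: 0.036 × (√1970 − √691) = 0.036 × (44.3847 − 26.2869) = 0.036 × 18.0978 = 0.6515 W/m².
N₂O: 0.120 × (√342 − √275) = 0.120 × (18.4932 − 16.5831) = 0.120 × 1.9101 = 0.2292 W/m².
Total ΔF = 1.4409 + 0.6515 + 0.2292 = 2.3216 W/m².
ΔT = λ ΔF = 0.50 × 2.32 = 1.1600 K.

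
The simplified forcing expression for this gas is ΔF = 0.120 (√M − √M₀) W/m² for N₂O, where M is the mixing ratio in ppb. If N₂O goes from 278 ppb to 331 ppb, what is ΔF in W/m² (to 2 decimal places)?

N₂O: 0.120 × (√331 − √278) = 0.120 × (18.1934 − 16.6733) = 0.120 × 1.5201 = 0.1824 W/m².

ΔF = 0.18 W/m²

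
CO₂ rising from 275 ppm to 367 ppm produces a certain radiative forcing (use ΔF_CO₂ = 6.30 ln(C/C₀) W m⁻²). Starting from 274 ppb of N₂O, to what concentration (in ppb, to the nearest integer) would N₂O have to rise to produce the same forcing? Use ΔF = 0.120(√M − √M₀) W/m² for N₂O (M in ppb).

M ≈ 1005 ppb

CO₂ forcing: 6.30 × ln(367/275) = 6.30 × 0.288591 = 1.81812 W/m².
Set 0.120(√M − √274) = 1.81812: √M = 1.81812/0.120 + √274 = 15.1510 + 16.5529 = 31.7039.
M = (31.7039)² = 1005.14 ppb.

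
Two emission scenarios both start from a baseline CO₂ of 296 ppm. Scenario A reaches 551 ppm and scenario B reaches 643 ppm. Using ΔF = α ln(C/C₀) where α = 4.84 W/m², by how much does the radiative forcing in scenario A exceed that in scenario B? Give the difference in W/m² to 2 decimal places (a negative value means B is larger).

ΔF_A = 4.84 ln(551/296) = 4.84 × 0.62138 = 3.0075 W/m².
ΔF_B = 4.84 ln(643/296) = 4.84 × 0.77579 = 3.7548 W/m².
Difference: 3.0075 − 3.7548 = -0.7473 W/m².

ΔF_A − ΔF_B = -0.75 W/m²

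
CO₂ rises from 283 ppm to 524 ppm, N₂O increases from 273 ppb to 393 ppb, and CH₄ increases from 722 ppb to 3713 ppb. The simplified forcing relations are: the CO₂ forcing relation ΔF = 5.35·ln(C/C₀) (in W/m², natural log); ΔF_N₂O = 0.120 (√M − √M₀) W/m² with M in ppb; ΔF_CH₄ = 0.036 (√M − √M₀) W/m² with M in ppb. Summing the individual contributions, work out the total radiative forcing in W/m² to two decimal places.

CO₂: 5.35 × ln(524/283) = 5.35 × ln(1.85159) = 5.35 × 0.61604 = 3.2958 W/m².
N₂O: 0.120 × (√393 − √273) = 0.120 × (19.8242 − 16.5227) = 0.120 × 3.3015 = 0.3962 W/m².
CH₄: 0.036 × (√3713 − √722) = 0.036 × (60.9344 − 26.8701) = 0.036 × 34.0643 = 1.2263 W/m².
Total ΔF = 3.2958 + 0.3962 + 1.2263 = 4.9183 W/m².

ΔF = 4.92 W/m²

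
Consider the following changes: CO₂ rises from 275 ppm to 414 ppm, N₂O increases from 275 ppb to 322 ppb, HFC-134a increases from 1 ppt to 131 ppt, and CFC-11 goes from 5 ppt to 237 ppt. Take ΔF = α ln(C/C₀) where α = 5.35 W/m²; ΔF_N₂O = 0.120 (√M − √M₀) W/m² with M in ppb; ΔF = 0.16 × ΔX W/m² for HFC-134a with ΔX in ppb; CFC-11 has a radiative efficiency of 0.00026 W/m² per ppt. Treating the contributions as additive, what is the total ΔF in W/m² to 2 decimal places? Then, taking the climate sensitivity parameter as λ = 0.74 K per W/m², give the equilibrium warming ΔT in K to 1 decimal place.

CO₂: 5.35 × ln(414/275) = 5.35 × ln(1.50545) = 5.35 × 0.40909 = 2.1886 W/m².
N₂O: 0.120 × (√322 − √275) = 0.120 × (17.9444 − 16.5831) = 0.120 × 1.3613 = 0.1634 W/m².
HFC-134a: Δ = 131 − 1 = 130 ppt = 0.130 ppb; ΔF = 0.16 × 0.130 = 0.0208 W/m².
CFC-11: ΔF = 0.00026 × (237 − 5) = 0.00026 × 232 = 0.0603 W/m².
Total ΔF = 2.1886 + 0.1634 + 0.0208 + 0.0603 = 2.4331 W/m².
ΔT = λ ΔF = 0.74 × 2.43 = 1.7982 K.

ΔF = 2.43 W/m²; ΔT = 1.8 K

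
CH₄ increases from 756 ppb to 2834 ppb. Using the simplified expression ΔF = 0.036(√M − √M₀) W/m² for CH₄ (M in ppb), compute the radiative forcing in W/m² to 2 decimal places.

CH₄: 0.036 × (√2834 − √756) = 0.036 × (53.2353 − 27.4955) = 0.036 × 25.7398 = 0.9266 W/m².

ΔF = 0.93 W/m²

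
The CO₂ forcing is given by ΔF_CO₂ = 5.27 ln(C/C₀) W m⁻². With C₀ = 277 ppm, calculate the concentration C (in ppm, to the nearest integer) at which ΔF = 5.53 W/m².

Set 5.27 ln(C/277) = 5.53, so ln(C/277) = 5.53/5.27 = 1.04934.
Then C/277 = e^1.04934 = 2.85577, giving C = 277 × 2.85577 = 791.05 ppm.

C ≈ 791 ppm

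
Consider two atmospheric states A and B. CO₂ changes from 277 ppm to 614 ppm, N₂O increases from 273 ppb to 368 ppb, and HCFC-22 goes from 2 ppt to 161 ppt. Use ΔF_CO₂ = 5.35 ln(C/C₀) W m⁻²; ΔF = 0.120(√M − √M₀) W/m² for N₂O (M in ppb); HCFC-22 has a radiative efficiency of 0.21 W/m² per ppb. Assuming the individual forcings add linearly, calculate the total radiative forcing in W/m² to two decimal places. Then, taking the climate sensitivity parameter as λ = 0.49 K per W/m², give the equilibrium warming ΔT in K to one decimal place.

ΔF = 4.61 W/m²; ΔT = 2.3 K

CO₂: 5.35 × ln(614/277) = 5.35 × ln(2.21661) = 5.35 × 0.79598 = 4.2585 W/m².
N₂O: 0.120 × (√368 − √273) = 0.120 × (19.1833 − 16.5227) = 0.120 × 2.6606 = 0.3193 W/m².
HCFC-22: Δ = 161 − 2 = 159 ppt = 0.159 ppb; ΔF = 0.21 × 0.159 = 0.0334 W/m².
Total ΔF = 4.2585 + 0.3193 + 0.0334 = 4.6112 W/m².
ΔT = λ ΔF = 0.49 × 4.61 = 2.2589 K.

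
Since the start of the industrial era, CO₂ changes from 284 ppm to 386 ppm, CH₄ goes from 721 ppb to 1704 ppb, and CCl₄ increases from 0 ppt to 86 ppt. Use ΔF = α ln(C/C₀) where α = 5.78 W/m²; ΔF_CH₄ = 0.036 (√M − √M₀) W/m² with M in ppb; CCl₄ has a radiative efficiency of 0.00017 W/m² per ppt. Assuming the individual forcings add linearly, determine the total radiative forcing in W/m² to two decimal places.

ΔF = 2.31 W/m²

CO₂: 5.78 × ln(386/284) = 5.78 × ln(1.35915) = 5.78 × 0.30686 = 1.7737 W/m².
CH₄: 0.036 × (√1704 − √721) = 0.036 × (41.2795 − 26.8514) = 0.036 × 14.4281 = 0.5194 W/m².
CCl₄: ΔF = 0.00017 × (86 − 0) = 0.00017 × 86 = 0.0146 W/m².
Total ΔF = 1.7737 + 0.5194 + 0.0146 = 2.3077 W/m².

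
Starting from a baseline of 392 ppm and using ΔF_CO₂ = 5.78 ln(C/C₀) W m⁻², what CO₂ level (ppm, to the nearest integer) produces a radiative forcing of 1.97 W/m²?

Set 5.78 ln(C/392) = 1.97, so ln(C/392) = 1.97/5.78 = 0.34083.
Then C/392 = e^0.34083 = 1.40611, giving C = 392 × 1.40611 = 551.20 ppm.

C ≈ 551 ppm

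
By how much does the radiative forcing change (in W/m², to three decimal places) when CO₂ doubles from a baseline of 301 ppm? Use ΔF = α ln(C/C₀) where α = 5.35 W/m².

ΔF = 5.35 × ln(2) = 5.35 × 0.69315 = 3.7084 W/m².

ΔF = 3.708 W/m²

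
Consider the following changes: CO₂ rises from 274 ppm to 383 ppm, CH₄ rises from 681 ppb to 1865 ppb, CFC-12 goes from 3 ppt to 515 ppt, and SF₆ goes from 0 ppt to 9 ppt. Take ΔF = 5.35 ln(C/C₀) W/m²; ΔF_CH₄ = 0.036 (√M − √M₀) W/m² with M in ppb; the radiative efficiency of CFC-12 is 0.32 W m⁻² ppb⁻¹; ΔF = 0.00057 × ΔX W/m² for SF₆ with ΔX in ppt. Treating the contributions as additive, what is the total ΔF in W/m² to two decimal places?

ΔF = 2.58 W/m²

CO₂: 5.35 × ln(383/274) = 5.35 × ln(1.39781) = 5.35 × 0.33491 = 1.7918 W/m².
CH₄: 0.036 × (√1865 − √681) = 0.036 × (43.1856 − 26.0960) = 0.036 × 17.0896 = 0.6152 W/m².
CFC-12: Δ = 515 − 3 = 512 ppt = 0.512 ppb; ΔF = 0.32 × 0.512 = 0.1638 W/m².
SF₆: ΔF = 0.00057 × (9 − 0) = 0.00057 × 9 = 0.0051 W/m².
Total ΔF = 1.7918 + 0.6152 + 0.1638 + 0.0051 = 2.5759 W/m².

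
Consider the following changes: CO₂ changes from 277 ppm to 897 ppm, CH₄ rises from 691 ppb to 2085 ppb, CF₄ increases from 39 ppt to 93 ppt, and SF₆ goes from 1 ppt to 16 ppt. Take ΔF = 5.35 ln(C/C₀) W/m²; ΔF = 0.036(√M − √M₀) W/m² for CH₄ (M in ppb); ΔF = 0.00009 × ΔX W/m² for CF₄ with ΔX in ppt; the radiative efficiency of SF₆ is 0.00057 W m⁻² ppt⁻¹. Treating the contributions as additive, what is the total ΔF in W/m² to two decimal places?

ΔF = 7.00 W/m²

CO₂: 5.35 × ln(897/277) = 5.35 × ln(3.23827) = 5.35 × 1.17504 = 6.2865 W/m².
CH₄: 0.036 × (√2085 − √691) = 0.036 × (45.6618 − 26.2869) = 0.036 × 19.3749 = 0.6975 W/m².
CF₄: ΔF = 0.00009 × (93 − 39) = 0.00009 × 54 = 0.0049 W/m².
SF₆: ΔF = 0.00057 × (16 − 1) = 0.00057 × 15 = 0.0086 W/m².
Total ΔF = 6.2865 + 0.6975 + 0.0049 + 0.0086 = 6.9975 W/m².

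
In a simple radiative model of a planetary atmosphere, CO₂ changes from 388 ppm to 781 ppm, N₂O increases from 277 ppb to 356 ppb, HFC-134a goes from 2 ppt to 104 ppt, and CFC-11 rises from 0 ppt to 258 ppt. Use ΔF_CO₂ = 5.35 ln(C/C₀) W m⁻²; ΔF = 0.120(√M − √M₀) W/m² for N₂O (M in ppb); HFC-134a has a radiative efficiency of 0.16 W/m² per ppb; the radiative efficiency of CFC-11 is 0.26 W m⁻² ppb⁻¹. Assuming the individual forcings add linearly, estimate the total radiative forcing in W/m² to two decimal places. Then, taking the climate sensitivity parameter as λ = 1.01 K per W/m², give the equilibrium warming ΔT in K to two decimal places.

ΔF = 4.09 W/m²; ΔT = 4.13 K

CO₂: 5.35 × ln(781/388) = 5.35 × ln(2.01289) = 5.35 × 0.69957 = 3.7427 W/m².
N₂O: 0.120 × (√356 − √277) = 0.120 × (18.8680 − 16.6433) = 0.120 × 2.2247 = 0.2670 W/m².
HFC-134a: Δ = 104 − 2 = 102 ppt = 0.102 ppb; ΔF = 0.16 × 0.102 = 0.0163 W/m².
CFC-11: Δ = 258 − 0 = 258 ppt = 0.258 ppb; ΔF = 0.26 × 0.258 = 0.0671 W/m².
Total ΔF = 3.7427 + 0.2670 + 0.0163 + 0.0671 = 4.0931 W/m².
ΔT = λ ΔF = 1.01 × 4.09 = 4.1309 K.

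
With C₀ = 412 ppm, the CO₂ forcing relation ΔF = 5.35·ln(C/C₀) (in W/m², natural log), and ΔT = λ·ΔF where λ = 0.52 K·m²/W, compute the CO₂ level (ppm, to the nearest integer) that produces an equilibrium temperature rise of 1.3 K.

Required forcing: ΔF = ΔT/λ = 1.3/0.52 = 2.5000 W/m².
Then ln(C/412) = ΔF/5.35 = 2.5000/5.35 = 0.46729.
So C = 412 × e^0.46729 = 412 × 1.59566 = 657.41 ppm.

C ≈ 657 ppm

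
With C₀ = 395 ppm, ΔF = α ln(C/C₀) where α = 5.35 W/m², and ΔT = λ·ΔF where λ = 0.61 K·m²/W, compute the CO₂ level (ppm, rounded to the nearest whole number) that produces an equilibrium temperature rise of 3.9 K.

C ≈ 1305 ppm

Required forcing: ΔF = ΔT/λ = 3.9/0.61 = 6.3934 W/m².
Then ln(C/395) = ΔF/5.35 = 6.3934/5.35 = 1.19503.
So C = 395 × e^1.19503 = 395 × 3.30366 = 1304.95 ppm.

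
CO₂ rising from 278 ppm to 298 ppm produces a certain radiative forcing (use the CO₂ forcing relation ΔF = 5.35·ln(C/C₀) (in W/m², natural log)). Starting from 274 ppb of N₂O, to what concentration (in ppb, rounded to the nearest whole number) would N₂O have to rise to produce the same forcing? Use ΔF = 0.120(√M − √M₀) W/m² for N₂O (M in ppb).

M ≈ 386 ppb

CO₂ forcing: 5.35 × ln(298/278) = 5.35 × 0.069472 = 0.37168 W/m².
Set 0.120(√M − √274) = 0.37168: √M = 0.37168/0.120 + √274 = 3.0973 + 16.5529 = 19.6502.
M = (19.6502)² = 386.13 ppb.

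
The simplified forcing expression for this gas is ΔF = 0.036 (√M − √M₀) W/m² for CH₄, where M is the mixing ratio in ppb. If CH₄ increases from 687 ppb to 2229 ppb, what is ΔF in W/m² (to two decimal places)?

ΔF = 0.76 W/m²

CH₄: 0.036 × (√2229 − √687) = 0.036 × (47.2123 − 26.2107) = 0.036 × 21.0016 = 0.7561 W/m².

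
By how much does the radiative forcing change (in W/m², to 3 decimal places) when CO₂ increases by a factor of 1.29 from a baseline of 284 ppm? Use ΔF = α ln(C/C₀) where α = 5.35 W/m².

ΔF = 1.362 W/m²

ΔF = 5.35 × ln(1.29) = 5.35 × 0.25464 = 1.3623 W/m².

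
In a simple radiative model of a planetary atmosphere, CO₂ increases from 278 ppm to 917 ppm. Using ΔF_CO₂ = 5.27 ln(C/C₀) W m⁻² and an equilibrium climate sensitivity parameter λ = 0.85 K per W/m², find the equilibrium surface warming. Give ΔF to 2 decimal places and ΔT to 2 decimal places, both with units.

CO₂: 5.27 × ln(917/278) = 5.27 × ln(3.29856) = 5.27 × 1.19349 = 6.2897 W/m².
ΔT = λ ΔF = 0.85 × 6.29 = 5.3465 K.

ΔF = 6.29 W/m²; ΔT = 5.35 K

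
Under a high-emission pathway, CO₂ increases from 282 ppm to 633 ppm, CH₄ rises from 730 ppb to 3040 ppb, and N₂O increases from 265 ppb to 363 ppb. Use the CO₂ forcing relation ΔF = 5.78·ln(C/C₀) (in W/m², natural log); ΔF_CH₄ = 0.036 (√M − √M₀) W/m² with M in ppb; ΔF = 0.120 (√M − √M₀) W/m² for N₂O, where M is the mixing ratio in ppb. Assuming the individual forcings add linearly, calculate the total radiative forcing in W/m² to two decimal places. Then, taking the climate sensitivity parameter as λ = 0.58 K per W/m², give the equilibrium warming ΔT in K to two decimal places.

ΔF = 6.02 W/m²; ΔT = 3.49 K

CO₂: 5.78 × ln(633/282) = 5.78 × ln(2.24468) = 5.78 × 0.80856 = 4.6735 W/m².
CH₄: 0.036 × (√3040 − √730) = 0.036 × (55.1362 − 27.0185) = 0.036 × 28.1177 = 1.0122 W/m².
N₂O: 0.120 × (√363 − √265) = 0.120 × (19.0526 − 16.2788) = 0.120 × 2.7738 = 0.3329 W/m².
Total ΔF = 4.6735 + 1.0122 + 0.3329 = 6.0186 W/m².
ΔT = λ ΔF = 0.58 × 6.02 = 3.4916 K.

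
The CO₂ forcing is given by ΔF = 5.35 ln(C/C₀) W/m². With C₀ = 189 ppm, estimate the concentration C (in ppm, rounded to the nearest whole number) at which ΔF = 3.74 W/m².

Set 5.35 ln(C/189) = 3.74, so ln(C/189) = 3.74/5.35 = 0.69907.
Then C/189 = e^0.69907 = 2.01188, giving C = 189 × 2.01188 = 380.25 ppm.

C ≈ 380 ppm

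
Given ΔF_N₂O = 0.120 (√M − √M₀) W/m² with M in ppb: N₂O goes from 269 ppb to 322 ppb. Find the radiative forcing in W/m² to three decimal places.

ΔF = 0.185 W/m²

N₂O: 0.120 × (√322 − √269) = 0.120 × (17.9444 − 16.4012) = 0.120 × 1.5432 = 0.1852 W/m².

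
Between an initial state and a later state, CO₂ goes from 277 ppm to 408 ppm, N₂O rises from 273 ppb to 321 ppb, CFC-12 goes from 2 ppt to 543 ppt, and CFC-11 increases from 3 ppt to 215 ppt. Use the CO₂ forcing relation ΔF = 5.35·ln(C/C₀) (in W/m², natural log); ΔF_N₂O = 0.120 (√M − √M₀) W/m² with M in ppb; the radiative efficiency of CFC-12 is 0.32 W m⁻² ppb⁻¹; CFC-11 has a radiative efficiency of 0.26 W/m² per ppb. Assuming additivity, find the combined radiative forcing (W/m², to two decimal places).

CO₂: 5.35 × ln(408/277) = 5.35 × ln(1.47292) = 5.35 × 0.38725 = 2.0718 W/m².
N₂O: 0.120 × (√321 − √273) = 0.120 × (17.9165 − 16.5227) = 0.120 × 1.3938 = 0.1673 W/m².
CFC-12: Δ = 543 − 2 = 541 ppt = 0.541 ppb; ΔF = 0.32 × 0.541 = 0.1731 W/m².
CFC-11: Δ = 215 − 3 = 212 ppt = 0.212 ppb; ΔF = 0.26 × 0.212 = 0.0551 W/m².
Total ΔF = 2.0718 + 0.1673 + 0.1731 + 0.0551 = 2.4673 W/m².

ΔF = 2.47 W/m²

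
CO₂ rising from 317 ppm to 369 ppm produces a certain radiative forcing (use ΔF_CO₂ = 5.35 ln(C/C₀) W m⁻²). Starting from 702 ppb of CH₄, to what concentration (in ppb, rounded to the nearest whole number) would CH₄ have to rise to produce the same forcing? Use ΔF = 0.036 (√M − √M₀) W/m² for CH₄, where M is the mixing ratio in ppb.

M ≈ 2408 ppb

CO₂ forcing: 5.35 × ln(369/317) = 5.35 × 0.151895 = 0.81264 W/m².
Set 0.036(√M − √702) = 0.81264: √M = 0.81264/0.036 + √702 = 22.5733 + 26.4953 = 49.0686.
M = (49.0686)² = 2407.73 ppb.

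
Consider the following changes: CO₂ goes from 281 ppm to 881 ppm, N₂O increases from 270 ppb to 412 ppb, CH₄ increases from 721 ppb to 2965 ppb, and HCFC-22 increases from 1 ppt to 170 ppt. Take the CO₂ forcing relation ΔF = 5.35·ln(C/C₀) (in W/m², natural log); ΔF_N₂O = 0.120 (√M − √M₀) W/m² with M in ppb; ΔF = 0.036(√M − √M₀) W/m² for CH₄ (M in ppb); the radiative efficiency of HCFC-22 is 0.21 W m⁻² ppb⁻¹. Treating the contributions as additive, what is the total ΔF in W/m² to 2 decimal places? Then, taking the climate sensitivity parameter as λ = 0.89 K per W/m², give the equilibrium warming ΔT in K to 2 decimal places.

CO₂: 5.35 × ln(881/281) = 5.35 × ln(3.13523) = 5.35 × 1.14270 = 6.1134 W/m².
N₂O: 0.120 × (√412 − √270) = 0.120 × (20.2978 − 16.4317) = 0.120 × 3.8661 = 0.4639 W/m².
CH₄: 0.036 × (√2965 − √721) = 0.036 × (54.4518 − 26.8514) = 0.036 × 27.6004 = 0.9936 W/m².
HCFC-22: Δ = 170 − 1 = 169 ppt = 0.169 ppb; ΔF = 0.21 × 0.169 = 0.0355 W/m².
Total ΔF = 6.1134 + 0.4639 + 0.9936 + 0.0355 = 7.6064 W/m².
ΔT = λ ΔF = 0.89 × 7.61 = 6.7729 K.

ΔF = 7.61 W/m²; ΔT = 6.77 K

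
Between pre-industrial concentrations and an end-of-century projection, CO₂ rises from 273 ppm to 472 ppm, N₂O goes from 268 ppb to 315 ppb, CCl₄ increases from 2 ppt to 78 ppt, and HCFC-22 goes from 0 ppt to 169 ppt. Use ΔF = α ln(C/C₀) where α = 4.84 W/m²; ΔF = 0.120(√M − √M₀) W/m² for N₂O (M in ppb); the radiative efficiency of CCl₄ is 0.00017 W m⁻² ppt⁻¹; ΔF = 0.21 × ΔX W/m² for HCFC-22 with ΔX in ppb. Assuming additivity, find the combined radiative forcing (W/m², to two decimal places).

ΔF = 2.86 W/m²

CO₂: 4.84 × ln(472/273) = 4.84 × ln(1.72894) = 4.84 × 0.54751 = 2.6499 W/m².
N₂O: 0.120 × (√315 − √268) = 0.120 × (17.7482 − 16.3707) = 0.120 × 1.3775 = 0.1653 W/m².
CCl₄: ΔF = 0.00017 × (78 − 2) = 0.00017 × 76 = 0.0129 W/m².
HCFC-22: Δ = 169 − 0 = 169 ppt = 0.169 ppb; ΔF = 0.21 × 0.169 = 0.0355 W/m².
Total ΔF = 2.6499 + 0.1653 + 0.0129 + 0.0355 = 2.8636 W/m².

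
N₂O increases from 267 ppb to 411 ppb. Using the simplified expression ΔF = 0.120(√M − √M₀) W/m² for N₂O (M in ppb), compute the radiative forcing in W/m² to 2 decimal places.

ΔF = 0.47 W/m²

N₂O: 0.120 × (√411 − √267) = 0.120 × (20.2731 − 16.3401) = 0.120 × 3.9330 = 0.4720 W/m².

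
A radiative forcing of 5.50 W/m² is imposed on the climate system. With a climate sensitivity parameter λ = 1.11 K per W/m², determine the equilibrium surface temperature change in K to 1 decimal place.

ΔT = 6.1 K

ΔT = λ ΔF = 1.11 × 5.50 = 6.1050 K.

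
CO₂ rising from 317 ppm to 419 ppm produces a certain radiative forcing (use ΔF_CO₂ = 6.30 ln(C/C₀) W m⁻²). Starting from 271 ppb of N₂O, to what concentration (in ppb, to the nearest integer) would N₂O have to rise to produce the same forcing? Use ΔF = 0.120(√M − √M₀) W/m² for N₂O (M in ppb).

M ≈ 968 ppb

CO₂ forcing: 6.30 × ln(419/317) = 6.30 × 0.278969 = 1.75750 W/m².
Set 0.120(√M − √271) = 1.75750: √M = 1.75750/0.120 + √271 = 14.6458 + 16.4621 = 31.1079.
M = (31.1079)² = 967.70 ppb.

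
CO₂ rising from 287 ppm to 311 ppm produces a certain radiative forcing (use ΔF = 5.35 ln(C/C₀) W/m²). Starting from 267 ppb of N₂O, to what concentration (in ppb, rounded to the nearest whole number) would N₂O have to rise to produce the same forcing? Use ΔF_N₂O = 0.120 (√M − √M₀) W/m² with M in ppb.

M ≈ 397 ppb

CO₂ forcing: 5.35 × ln(311/287) = 5.35 × 0.080311 = 0.42966 W/m².
Set 0.120(√M − √267) = 0.42966: √M = 0.42966/0.120 + √267 = 3.5805 + 16.3401 = 19.9206.
M = (19.9206)² = 396.83 ppb.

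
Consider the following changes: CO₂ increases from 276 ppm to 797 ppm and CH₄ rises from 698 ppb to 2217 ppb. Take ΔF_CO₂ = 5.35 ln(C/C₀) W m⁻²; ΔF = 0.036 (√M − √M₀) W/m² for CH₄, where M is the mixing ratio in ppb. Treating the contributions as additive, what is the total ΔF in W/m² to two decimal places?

ΔF = 6.42 W/m²

CO₂: 5.35 × ln(797/276) = 5.35 × ln(2.88768) = 5.35 × 1.06045 = 5.6734 W/m².
CH₄: 0.036 × (√2217 − √698) = 0.036 × (47.0850 − 26.4197) = 0.036 × 20.6653 = 0.7440 W/m².
Total ΔF = 5.6734 + 0.7440 = 6.4174 W/m².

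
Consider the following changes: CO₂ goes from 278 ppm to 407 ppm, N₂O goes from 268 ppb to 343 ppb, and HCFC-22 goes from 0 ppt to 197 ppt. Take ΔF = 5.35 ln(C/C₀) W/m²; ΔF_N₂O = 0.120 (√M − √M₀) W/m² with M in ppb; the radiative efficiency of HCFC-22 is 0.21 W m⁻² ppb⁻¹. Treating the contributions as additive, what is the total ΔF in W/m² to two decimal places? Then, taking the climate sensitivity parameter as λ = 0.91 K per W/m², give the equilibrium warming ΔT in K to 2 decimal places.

CO₂: 5.35 × ln(407/278) = 5.35 × ln(1.46403) = 5.35 × 0.38119 = 2.0394 W/m².
N₂O: 0.120 × (√343 − √268) = 0.120 × (18.5203 − 16.3707) = 0.120 × 2.1496 = 0.2580 W/m².
HCFC-22: Δ = 197 − 0 = 197 ppt = 0.197 ppb; ΔF = 0.21 × 0.197 = 0.0414 W/m².
Total ΔF = 2.0394 + 0.2580 + 0.0414 = 2.3388 W/m².
ΔT = λ ΔF = 0.91 × 2.34 = 2.1294 K.

ΔF = 2.34 W/m²; ΔT = 2.13 K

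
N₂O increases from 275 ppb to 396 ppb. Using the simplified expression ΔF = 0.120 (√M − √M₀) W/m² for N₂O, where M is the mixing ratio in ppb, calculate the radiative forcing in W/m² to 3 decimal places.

ΔF = 0.398 W/m²

N₂O: 0.120 × (√396 − √275) = 0.120 × (19.8997 − 16.5831) = 0.120 × 3.3166 = 0.3980 W/m².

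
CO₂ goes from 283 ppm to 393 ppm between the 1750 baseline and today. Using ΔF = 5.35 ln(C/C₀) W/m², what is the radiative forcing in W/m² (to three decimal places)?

ΔF = 1.757 W/m²

CO₂ absorption bands are partially saturated, so forcing scales with the logarithm of the concentration ratio.
CO₂: 5.35 × ln(393/283) = 5.35 × ln(1.38869) = 5.35 × 0.32836 = 1.7567 W/m².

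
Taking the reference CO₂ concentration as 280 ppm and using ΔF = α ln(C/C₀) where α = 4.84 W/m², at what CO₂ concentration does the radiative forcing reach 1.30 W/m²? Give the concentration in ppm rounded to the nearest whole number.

Set 4.84 ln(C/280) = 1.30, so ln(C/280) = 1.30/4.84 = 0.26860.
Then C/280 = e^0.26860 = 1.30813, giving C = 280 × 1.30813 = 366.28 ppm.

C ≈ 366 ppm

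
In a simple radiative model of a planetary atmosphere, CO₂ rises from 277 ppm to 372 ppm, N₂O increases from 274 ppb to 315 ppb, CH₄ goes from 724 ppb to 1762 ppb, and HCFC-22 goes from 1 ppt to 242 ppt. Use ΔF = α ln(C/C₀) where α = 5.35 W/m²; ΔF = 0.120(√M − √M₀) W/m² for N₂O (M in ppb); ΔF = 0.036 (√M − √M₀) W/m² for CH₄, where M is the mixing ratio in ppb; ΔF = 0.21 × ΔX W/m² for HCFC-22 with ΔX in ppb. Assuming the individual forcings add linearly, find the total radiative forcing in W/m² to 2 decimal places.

ΔF = 2.31 W/m²

CO₂: 5.35 × ln(372/277) = 5.35 × ln(1.34296) = 5.35 × 0.29488 = 1.5776 W/m².
N₂O: 0.120 × (√315 − √274) = 0.120 × (17.7482 − 16.5529) = 0.120 × 1.1953 = 0.1434 W/m².
CH₄: 0.036 × (√1762 − √724) = 0.036 × (41.9762 − 26.9072) = 0.036 × 15.0690 = 0.5425 W/m².
HCFC-22: Δ = 242 − 1 = 241 ppt = 0.241 ppb; ΔF = 0.21 × 0.241 = 0.0506 W/m².
Total ΔF = 1.5776 + 0.1434 + 0.5425 + 0.0506 = 2.3141 W/m².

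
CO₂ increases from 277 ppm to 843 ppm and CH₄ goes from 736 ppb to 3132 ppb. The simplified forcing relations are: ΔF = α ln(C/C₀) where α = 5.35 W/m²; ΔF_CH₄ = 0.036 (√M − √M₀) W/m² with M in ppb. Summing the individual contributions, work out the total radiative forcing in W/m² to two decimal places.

CO₂: 5.35 × ln(843/277) = 5.35 × ln(3.04332) = 5.35 × 1.11295 = 5.9543 W/m².
CH₄: 0.036 × (√3132 − √736) = 0.036 × (55.9643 − 27.1293) = 0.036 × 28.8350 = 1.0381 W/m².
Total ΔF = 5.9543 + 1.0381 = 6.9924 W/m².

ΔF = 6.99 W/m²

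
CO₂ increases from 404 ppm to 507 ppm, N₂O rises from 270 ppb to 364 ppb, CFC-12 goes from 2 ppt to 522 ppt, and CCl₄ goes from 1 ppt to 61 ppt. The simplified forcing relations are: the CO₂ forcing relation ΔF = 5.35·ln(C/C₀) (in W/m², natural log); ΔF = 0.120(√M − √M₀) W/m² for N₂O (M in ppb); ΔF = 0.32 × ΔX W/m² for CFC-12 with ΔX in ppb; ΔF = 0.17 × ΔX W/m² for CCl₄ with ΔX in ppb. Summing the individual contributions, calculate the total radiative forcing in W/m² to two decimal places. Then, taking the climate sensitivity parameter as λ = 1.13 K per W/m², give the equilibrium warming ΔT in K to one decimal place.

CO₂: 5.35 × ln(507/404) = 5.35 × ln(1.25495) = 5.35 × 0.22710 = 1.2150 W/m².
N₂O: 0.120 × (√364 − √270) = 0.120 × (19.0788 − 16.4317) = 0.120 × 2.6471 = 0.3177 W/m².
CFC-12: Δ = 522 − 2 = 520 ppt = 0.520 ppb; ΔF = 0.32 × 0.520 = 0.1664 W/m².
CCl₄: Δ = 61 − 1 = 60 ppt = 0.060 ppb; ΔF = 0.17 × 0.060 = 0.0102 W/m².
Total ΔF = 1.2150 + 0.3177 + 0.1664 + 0.0102 = 1.7093 W/m².
ΔT = λ ΔF = 1.13 × 1.71 = 1.9323 K.

ΔF = 1.71 W/m²; ΔT = 1.9 K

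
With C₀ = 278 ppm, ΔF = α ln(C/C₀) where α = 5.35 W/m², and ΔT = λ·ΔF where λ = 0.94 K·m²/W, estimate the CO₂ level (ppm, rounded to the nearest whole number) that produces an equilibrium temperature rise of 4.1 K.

C ≈ 628 ppm

Required forcing: ΔF = ΔT/λ = 4.1/0.94 = 4.3617 W/m².
Then ln(C/278) = ΔF/5.35 = 4.3617/5.35 = 0.81527.
So C = 278 × e^0.81527 = 278 × 2.25979 = 628.22 ppm.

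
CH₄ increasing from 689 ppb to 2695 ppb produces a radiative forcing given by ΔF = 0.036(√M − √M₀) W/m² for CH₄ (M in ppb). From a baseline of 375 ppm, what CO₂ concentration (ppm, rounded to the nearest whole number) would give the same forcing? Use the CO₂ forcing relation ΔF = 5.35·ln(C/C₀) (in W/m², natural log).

C ≈ 446 ppm

CH₄ forcing: 0.036 × (√2695 − √689) = 0.036 × (51.9134 − 26.2488) = 0.036 × 25.6646 = 0.92393 W/m².
Set 5.35 ln(C/375) = 0.92393: ln(C/375) = 0.92393/5.35 = 0.17270, so C = 375 × e^0.17270 = 375 × 1.18851 = 445.69 ppm.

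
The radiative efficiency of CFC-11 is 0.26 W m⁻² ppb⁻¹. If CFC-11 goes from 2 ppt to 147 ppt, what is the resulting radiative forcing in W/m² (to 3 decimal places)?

CFC-11: Δ = 147 − 2 = 145 ppt = 0.145 ppb; ΔF = 0.26 × 0.145 = 0.0377 W/m².

ΔF = 0.038 W/m²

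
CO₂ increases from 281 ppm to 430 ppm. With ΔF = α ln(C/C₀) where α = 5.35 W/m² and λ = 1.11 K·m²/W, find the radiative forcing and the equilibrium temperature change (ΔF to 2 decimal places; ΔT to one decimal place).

CO₂: 5.35 × ln(430/281) = 5.35 × ln(1.53025) = 5.35 × 0.42543 = 2.2761 W/m².
ΔT = λ ΔF = 1.11 × 2.28 = 2.5308 K.

ΔF = 2.28 W/m²; ΔT = 2.5 K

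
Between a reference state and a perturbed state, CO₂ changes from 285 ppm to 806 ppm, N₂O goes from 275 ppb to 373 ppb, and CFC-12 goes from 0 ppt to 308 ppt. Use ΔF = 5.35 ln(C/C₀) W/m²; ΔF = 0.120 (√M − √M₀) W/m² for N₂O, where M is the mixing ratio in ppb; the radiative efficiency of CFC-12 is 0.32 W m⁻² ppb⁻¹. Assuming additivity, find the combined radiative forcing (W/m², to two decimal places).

CO₂: 5.35 × ln(806/285) = 5.35 × ln(2.82807) = 5.35 × 1.03959 = 5.5618 W/m².
N₂O: 0.120 × (√373 − √275) = 0.120 × (19.3132 − 16.5831) = 0.120 × 2.7301 = 0.3276 W/m².
CFC-12: Δ = 308 − 0 = 308 ppt = 0.308 ppb; ΔF = 0.32 × 0.308 = 0.0986 W/m².
Total ΔF = 5.5618 + 0.3276 + 0.0986 = 5.9880 W/m².

ΔF = 5.99 W/m²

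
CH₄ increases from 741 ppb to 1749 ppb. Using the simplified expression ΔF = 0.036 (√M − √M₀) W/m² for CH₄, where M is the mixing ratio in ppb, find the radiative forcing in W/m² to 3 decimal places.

CH₄: 0.036 × (√1749 − √741) = 0.036 × (41.8210 − 27.2213) = 0.036 × 14.5997 = 0.5256 W/m².

ΔF = 0.526 W/m²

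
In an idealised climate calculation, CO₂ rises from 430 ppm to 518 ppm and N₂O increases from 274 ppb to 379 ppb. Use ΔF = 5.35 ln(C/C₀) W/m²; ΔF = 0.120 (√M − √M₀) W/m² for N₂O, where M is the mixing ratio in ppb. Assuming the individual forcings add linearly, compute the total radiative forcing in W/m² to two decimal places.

ΔF = 1.35 W/m²

CO₂: 5.35 × ln(518/430) = 5.35 × ln(1.20465) = 5.35 × 0.18619 = 0.9961 W/m².
N₂O: 0.120 × (√379 − √274) = 0.120 × (19.4679 − 16.5529) = 0.120 × 2.9150 = 0.3498 W/m².
Total ΔF = 0.9961 + 0.3498 = 1.3459 W/m².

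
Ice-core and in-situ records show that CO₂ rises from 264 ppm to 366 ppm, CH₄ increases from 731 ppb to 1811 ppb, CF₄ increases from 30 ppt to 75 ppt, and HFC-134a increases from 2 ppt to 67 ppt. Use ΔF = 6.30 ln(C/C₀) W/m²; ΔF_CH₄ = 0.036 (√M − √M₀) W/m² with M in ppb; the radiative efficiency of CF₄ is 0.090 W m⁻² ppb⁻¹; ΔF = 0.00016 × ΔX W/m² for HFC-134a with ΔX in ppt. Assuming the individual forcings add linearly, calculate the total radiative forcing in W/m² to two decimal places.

CO₂: 6.30 × ln(366/264) = 6.30 × ln(1.38636) = 6.30 × 0.32668 = 2.0581 W/m².
CH₄: 0.036 × (√1811 − √731) = 0.036 × (42.5558 − 27.0370) = 0.036 × 15.5188 = 0.5587 W/m².
CF₄: Δ = 75 − 30 = 45 ppt = 0.045 ppb; ΔF = 0.090 × 0.045 = 0.0041 W/m².
HFC-134a: ΔF = 0.00016 × (67 − 2) = 0.00016 × 65 = 0.0104 W/m².
Total ΔF = 2.0581 + 0.5587 + 0.0041 + 0.0104 = 2.6313 W/m².

ΔF = 2.63 W/m²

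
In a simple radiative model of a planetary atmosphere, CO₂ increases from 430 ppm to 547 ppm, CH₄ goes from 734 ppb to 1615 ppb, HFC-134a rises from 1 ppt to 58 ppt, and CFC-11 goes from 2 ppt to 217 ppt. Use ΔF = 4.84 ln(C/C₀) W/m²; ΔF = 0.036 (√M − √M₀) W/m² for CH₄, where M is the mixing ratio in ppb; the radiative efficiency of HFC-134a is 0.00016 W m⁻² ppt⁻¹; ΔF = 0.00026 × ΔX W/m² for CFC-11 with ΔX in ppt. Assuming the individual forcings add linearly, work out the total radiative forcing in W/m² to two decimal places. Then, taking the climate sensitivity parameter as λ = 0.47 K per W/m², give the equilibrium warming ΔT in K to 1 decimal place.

CO₂: 4.84 × ln(547/430) = 4.84 × ln(1.27209) = 4.84 × 0.24066 = 1.1648 W/m².
CH₄: 0.036 × (√1615 − √734) = 0.036 × (40.1871 − 27.0924) = 0.036 × 13.0947 = 0.4714 W/m².
HFC-134a: ΔF = 0.00016 × (58 − 1) = 0.00016 × 57 = 0.0091 W/m².
CFC-11: ΔF = 0.00026 × (217 − 2) = 0.00026 × 215 = 0.0559 W/m².
Total ΔF = 1.1648 + 0.4714 + 0.0091 + 0.0559 = 1.7012 W/m².
ΔT = λ ΔF = 0.47 × 1.70 = 0.7990 K.

ΔF = 1.70 W/m²; ΔT = 0.8 K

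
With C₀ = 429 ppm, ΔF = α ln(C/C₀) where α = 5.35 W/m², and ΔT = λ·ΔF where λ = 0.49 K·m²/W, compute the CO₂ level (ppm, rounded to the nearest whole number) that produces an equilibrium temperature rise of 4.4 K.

C ≈ 2298 ppm

Required forcing: ΔF = ΔT/λ = 4.4/0.49 = 8.9796 W/m².
Then ln(C/429) = ΔF/5.35 = 8.9796/5.35 = 1.67843.
So C = 429 × e^1.67843 = 429 × 5.35714 = 2298.21 ppm.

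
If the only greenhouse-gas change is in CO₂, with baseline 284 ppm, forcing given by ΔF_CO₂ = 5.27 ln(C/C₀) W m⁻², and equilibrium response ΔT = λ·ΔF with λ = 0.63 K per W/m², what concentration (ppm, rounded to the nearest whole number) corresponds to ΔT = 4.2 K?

Required forcing: ΔF = ΔT/λ = 4.2/0.63 = 6.6667 W/m².
Then ln(C/284) = ΔF/5.27 = 6.6667/5.27 = 1.26503.
So C = 284 × e^1.26503 = 284 × 3.54320 = 1006.27 ppm.

C ≈ 1006 ppm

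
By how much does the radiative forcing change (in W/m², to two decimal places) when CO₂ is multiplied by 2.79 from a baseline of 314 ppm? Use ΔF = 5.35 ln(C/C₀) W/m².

ΔF = 5.35 × ln(2.79) = 5.35 × 1.02604 = 5.4893 W/m².

ΔF = 5.49 W/m²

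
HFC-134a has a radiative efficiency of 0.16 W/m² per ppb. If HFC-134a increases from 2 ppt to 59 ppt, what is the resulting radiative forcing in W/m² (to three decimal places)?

HFC-134a: Δ = 59 − 2 = 57 ppt = 0.057 ppb; ΔF = 0.16 × 0.057 = 0.0091 W/m².

ΔF = 0.009 W/m²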